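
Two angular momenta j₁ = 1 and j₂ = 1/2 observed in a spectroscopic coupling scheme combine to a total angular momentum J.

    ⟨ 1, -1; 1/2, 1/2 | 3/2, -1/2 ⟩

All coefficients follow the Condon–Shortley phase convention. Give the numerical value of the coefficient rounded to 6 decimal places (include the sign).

j₁+j₂−J=0  J+j₁−j₂=2  J−j₁+j₂=1  j₁+j₂+J+1=4
(j₁±m₁, j₂±m₂, J±M) = (0,2,1,0,1,2)
P² = 4/3
sum k=0..0:
  [0] +1/2 = 1/2
S = 1/2
C² = P²·S² = 1/3 ; C = +0.577350

+√(1/3) = +0.577350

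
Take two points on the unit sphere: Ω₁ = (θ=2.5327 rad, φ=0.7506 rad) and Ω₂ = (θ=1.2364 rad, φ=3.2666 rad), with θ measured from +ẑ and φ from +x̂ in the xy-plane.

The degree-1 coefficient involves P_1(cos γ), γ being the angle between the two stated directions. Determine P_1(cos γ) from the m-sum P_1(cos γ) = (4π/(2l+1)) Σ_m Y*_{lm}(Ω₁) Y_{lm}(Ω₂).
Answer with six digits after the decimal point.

Summing Y*_{l m}(θ₁,φ₁)·Y_{l m}(θ₂,φ₂) over m ∈ [−1, 1]; prefactor 4π/(2·1+1) = 4.188790:
  [-1]  conj(Y_{1,-1})(Ω₁) = 0.14451 + 0.13478j ; Y_{1,-1}(Ω₂) = -0.32381 + 0.04069j ; Δ = -0.05228 - 0.03776j
  [+0]  conj(Y_{1,0})(Ω₁) = -0.40079 + 0.00000j ; Y_{1,0}(Ω₂) = 0.16036 + 0.00000j ; Δ = -0.06427 + 0.00000j
  [+1]  conj(Y_{1,1})(Ω₁) = -0.14451 + 0.13478j ; Y_{1,1}(Ω₂) = 0.32381 + 0.04069j ; Δ = -0.05228 + 0.03776j
Accumulated sum -0.16883 + 0.00000j; after 4π/(2l+1) scaling, -0.70717 + 0.00000j ⇒ P_1 = -0.707174

-0.707174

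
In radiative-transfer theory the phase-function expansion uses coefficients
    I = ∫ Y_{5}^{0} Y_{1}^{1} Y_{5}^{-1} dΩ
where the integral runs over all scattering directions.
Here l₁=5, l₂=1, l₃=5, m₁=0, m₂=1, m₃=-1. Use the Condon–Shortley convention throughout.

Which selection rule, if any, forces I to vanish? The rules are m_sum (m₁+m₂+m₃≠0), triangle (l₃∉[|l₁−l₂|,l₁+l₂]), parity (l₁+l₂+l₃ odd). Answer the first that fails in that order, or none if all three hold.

parity

Σmᵢ = 0  ✓
l₃∈[|l₁−l₂|,l₁+l₂]=[4,6], have l₃=5  ✓
Σlᵢ = 11 ⇒ odd  ✗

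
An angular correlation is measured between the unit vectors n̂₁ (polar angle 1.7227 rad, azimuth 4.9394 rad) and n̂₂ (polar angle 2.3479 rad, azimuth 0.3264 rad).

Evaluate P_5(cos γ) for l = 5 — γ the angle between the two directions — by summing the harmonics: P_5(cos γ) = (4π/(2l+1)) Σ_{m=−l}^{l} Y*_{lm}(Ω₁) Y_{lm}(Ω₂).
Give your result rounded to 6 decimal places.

0.067424

Expand P_5 via completeness: Σ_{m} conj(Y_{5,m}) at Ω₁ times Y_{5,m} at Ω₂ —
  [-5]  conj(Y_{5,-5})(Ω₁) = (0.397088, -0.184880) ; Y_{5,-5}(Ω₂) = (-0.005229, -0.085333) ; Δ = (-0.017853, -0.032918)
  [-4]  conj(Y_{5,-4})(Ω₁) = (-0.130466, -0.167152) ; Y_{5,-4}(Ω₂) = (-0.069693, 0.256608) ; Δ = (0.051985, -0.021829)
  [-3]  conj(Y_{5,-3})(Ω₁) = (0.167014, -0.206096) ; Y_{5,-3}(Ω₂) = (0.239482, -0.356442) ; Δ = (-0.033464, -0.108887)
  [-2]  conj(Y_{5,-2})(Ω₁) = (-0.209725, -0.102351) ; Y_{5,-2}(Ω₂) = (-0.227988, 0.174327) ; Δ = (0.065657, -0.013226)
  [-1]  conj(Y_{5,-1})(Ω₁) = (0.049197, -0.212981) ; Y_{5,-1}(Ω₂) = (-0.174461, 0.059056) ; Δ = (0.003995, 0.040062)
  [+0]  conj(Y_{5,0})(Ω₁) = (-0.237673, -0.000000) ; Y_{5,0}(Ω₂) = (0.343416, 0.000000) ; Δ = (-0.081621, -0.000000)
  [+1]  conj(Y_{5,1})(Ω₁) = (-0.049197, -0.212981) ; Y_{5,1}(Ω₂) = (0.174461, 0.059056) ; Δ = (0.003995, -0.040062)
  [+2]  conj(Y_{5,2})(Ω₁) = (-0.209725, 0.102351) ; Y_{5,2}(Ω₂) = (-0.227988, -0.174327) ; Δ = (0.065657, 0.013226)
  [+3]  conj(Y_{5,3})(Ω₁) = (-0.167014, -0.206096) ; Y_{5,3}(Ω₂) = (-0.239482, -0.356442) ; Δ = (-0.033464, 0.108887)
  [+4]  conj(Y_{5,4})(Ω₁) = (-0.130466, 0.167152) ; Y_{5,4}(Ω₂) = (-0.069693, -0.256608) ; Δ = (0.051985, 0.021829)
  [+5]  conj(Y_{5,5})(Ω₁) = (-0.397088, -0.184880) ; Y_{5,5}(Ω₂) = (0.005229, -0.085333) ; Δ = (-0.017853, 0.032918)
Total Σ_m = (0.059020, 0.000000). Multiply by 1.142397: (0.067424, 0.000000). P_5(cos γ) = 0.067424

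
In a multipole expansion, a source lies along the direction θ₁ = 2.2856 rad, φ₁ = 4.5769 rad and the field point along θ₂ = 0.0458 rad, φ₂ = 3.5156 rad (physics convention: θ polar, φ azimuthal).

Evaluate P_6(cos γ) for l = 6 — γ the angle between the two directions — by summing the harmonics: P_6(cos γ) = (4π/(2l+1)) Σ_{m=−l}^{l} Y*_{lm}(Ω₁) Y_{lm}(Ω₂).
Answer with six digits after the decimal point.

Addition theorem: P_6(cos γ) = (4π/13) Σ_m Y*_{lm}(Ω₁) Y_{lm}(Ω₂), m = −6…6:
  term(m=-6) = 0.00000 + 0.00000j   from Y*(Ω₁)=-0.06161 + 0.06510j, Y(Ω₂)=-0.00000 - 0.00000j
  term(m=-5) = -0.00000 + 0.00000j   from Y*(Ω₁)=0.16892 + 0.20998j, Y(Ω₂)=0.00000 + 0.00000j
  term(m=-4) = -0.00000 - 0.00001j   from Y*(Ω₁)=0.37049 - 0.22307j, Y(Ω₂)=0.00000 - 0.00002j
  term(m=-3) = 0.00016 + 0.00001j   from Y*(Ω₁)=-0.12551 - 0.29158j, Y(Ω₂)=-0.00022 + 0.00045j
  term(m=-2) = 0.00068 - 0.00110j   from Y*(Ω₁)=0.11491 - 0.03192j, Y(Ω₂)=0.00796 - 0.00738j
  term(m=-1) = 0.02670 + 0.04779j   from Y*(Ω₁)=-0.04952 - 0.36326j, Y(Ω₂)=-0.13900 + 0.05455j
  term(m=+0) = 0.01810 + 0.00000j   from Y*(Ω₁)=0.01819 + 0.00000j, Y(Ω₂)=0.99483 + 0.00000j
  term(m=+1) = 0.02670 - 0.04779j   from Y*(Ω₁)=0.04952 - 0.36326j, Y(Ω₂)=0.13900 + 0.05455j
  term(m=+2) = 0.00068 + 0.00110j   from Y*(Ω₁)=0.11491 + 0.03192j, Y(Ω₂)=0.00796 + 0.00738j
  term(m=+3) = 0.00016 - 0.00001j   from Y*(Ω₁)=0.12551 - 0.29158j, Y(Ω₂)=0.00022 + 0.00045j
  term(m=+4) = -0.00000 + 0.00001j   from Y*(Ω₁)=0.37049 + 0.22307j, Y(Ω₂)=0.00000 + 0.00002j
  term(m=+5) = -0.00000 - 0.00000j   from Y*(Ω₁)=-0.16892 + 0.20998j, Y(Ω₂)=-0.00000 + 0.00000j
  term(m=+6) = 0.00000 - 0.00000j   from Y*(Ω₁)=-0.06161 - 0.06510j, Y(Ω₂)=-0.00000 + 0.00000j
Total Σ_m = 0.07317 + 0.00000j. Multiply by 0.966644: 0.07073 + 0.00000j. P_6(cos γ) = 0.070728

0.070728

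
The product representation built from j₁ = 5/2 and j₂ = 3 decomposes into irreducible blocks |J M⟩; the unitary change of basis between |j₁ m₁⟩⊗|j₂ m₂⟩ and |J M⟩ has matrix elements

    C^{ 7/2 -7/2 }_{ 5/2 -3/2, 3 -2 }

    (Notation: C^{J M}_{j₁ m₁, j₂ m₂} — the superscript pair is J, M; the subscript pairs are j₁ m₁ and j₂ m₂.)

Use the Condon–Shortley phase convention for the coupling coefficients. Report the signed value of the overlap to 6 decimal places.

−√(4/9) ≈ -0.666667

√[8·2!3!4!/10! · 1!4!1!5!0!7!] = √(9216)
  +(−1)^1/∏(1,1,3,0,0,4)! = -1/144  (running -1/144)
⟨..|..⟩ = √(9216)·(-1/144) = -0.666667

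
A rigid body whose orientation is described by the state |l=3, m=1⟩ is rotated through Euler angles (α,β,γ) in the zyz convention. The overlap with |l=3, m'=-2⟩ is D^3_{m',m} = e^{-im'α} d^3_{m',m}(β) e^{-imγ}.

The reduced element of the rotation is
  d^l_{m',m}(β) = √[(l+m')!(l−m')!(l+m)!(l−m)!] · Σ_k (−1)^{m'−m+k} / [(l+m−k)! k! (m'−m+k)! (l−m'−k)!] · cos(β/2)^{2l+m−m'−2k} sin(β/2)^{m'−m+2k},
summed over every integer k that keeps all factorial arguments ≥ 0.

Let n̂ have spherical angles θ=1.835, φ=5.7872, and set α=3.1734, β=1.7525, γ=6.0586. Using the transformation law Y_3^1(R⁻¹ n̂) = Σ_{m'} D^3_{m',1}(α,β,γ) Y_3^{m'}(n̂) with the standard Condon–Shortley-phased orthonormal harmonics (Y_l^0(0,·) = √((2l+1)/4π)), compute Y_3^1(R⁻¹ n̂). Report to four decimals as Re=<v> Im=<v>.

Need the full column D^3_{m',1} for m'=−3..3 at α=3.1734, β=1.7525, γ=6.0586.
cos(β/2)=0.640037, sin(β/2)=0.768344
d^3_{-3,1}: single k=4 term ⇒ +0.552941;  D = -0.524870-0.173941i
d^3_{-2,1}: k∈[3..4] ⇒ +0.752164 -0.541981 = +0.210183;  D = +0.201514+0.059740i
d^3_{-1,1}: k∈[2..4] ⇒ +0.594406 -1.142150 +0.205748 = -0.341997;  D = +0.330817+0.086728i
d^3_{0,1}: k∈[1..3] ⇒ +0.285872 -1.235931 +0.593710 = -0.356349;  D = -0.347400-0.079360i
d^3_{1,1}: k∈[0..2] ⇒ +0.068743 -0.792541 +0.856613 = +0.132815;  D = -0.130355-0.025446i
d^3_{2,1}: k∈[0..1] ⇒ -0.260964 +0.752164 = +0.491200;  D = +0.484850+0.078728i
d^3_{3,1}: single k=0 term ⇒ +0.383687;  D = -0.380491-0.049421i
Y_3^{m'}(θ=1.835,φ=5.7872) and Σ D·Y over m':
  (-0.5249-0.1739i)·(+0.0311+0.3740i)  (+0.2015+0.0597i)·(-0.1360-0.2082i)  (+0.3308+0.0867i)·(-0.1808-0.0978i)  (-0.3474-0.0794i)·(+0.2591+0.0000i)  (-0.1304-0.0254i)·(+0.1808-0.0978i)  (+0.4848+0.0787i)·(-0.1360+0.2082i)  (-0.3805-0.0494i)·(-0.0311+0.3740i)
Y_3^1(R⁻¹ n̂) = -0.185687-0.362782i

Re=-0.1857 Im=-0.3628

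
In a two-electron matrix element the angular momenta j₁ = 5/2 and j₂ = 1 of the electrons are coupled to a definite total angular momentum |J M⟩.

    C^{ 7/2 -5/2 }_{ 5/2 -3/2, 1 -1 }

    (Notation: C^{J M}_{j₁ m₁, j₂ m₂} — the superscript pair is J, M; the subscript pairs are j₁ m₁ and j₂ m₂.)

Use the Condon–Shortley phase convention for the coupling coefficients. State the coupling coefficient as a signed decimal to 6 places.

+√(5/7) ≈ +0.845154

triangle: 0!*5!*2!/8! = 240/40320
(j±m)!: 1!*4!*0!*2!*1!*6! = 34560
prefactor² = (2J+1)*Δ*N² = 11520/7
  k=0: +1/(0!*0!*4!*0!*1!*2!) = 1/48
Σ = 1/48  ⇒  CG² = 11520/7*(1/48)² = 5/7
CG = +√(5/7) = +0.845154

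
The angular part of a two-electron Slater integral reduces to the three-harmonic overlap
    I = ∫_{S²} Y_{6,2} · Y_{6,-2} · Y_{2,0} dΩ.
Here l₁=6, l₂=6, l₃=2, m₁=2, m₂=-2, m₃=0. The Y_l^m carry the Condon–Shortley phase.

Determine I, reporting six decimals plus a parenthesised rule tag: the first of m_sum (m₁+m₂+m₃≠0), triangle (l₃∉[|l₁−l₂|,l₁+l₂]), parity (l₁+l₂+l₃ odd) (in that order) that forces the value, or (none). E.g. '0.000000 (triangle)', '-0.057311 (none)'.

Checks pass: Σm=0; 14 even; l₃=2∈[0,12].
(2·6+1)(2·6+1)(2·2+1) = 845
Δ: 10! 2! 2! / 15! → 1/90090
sum: t=4:+1/69120 t=5:−1/14400 t=6:+1/69120 = -7/172800
3j²(6 6 2; 0 0 0) = Δ·Π!·Σ² = 14/715  (sign -1)
sum: t=2:+1/322560 t=3:−1/30240 t=4:+1/69120 = -1/64512
3j²(6 6 2; 2 -2 0) = Δ·Π!·Σ² = 10/1001  (sign -1)
combine: 4πI² = 845·14/715·10/1001 = 20/121
take √, sign +1: I = 0.11468784
No selection rule forces the value: the integral is nonzero (none).

0.114688 (none)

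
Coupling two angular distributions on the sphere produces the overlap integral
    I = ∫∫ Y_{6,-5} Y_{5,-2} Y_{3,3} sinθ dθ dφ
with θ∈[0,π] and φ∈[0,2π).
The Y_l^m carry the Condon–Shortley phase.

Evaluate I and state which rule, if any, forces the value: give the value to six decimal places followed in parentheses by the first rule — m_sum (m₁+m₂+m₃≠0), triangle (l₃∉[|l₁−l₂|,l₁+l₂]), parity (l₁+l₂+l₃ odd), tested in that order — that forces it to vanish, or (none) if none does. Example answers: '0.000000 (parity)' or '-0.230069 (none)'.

0.000000 (m_sum)

m-sum = -5 − 2 + 3 = -4 ≠ 0 ⇒ I = 0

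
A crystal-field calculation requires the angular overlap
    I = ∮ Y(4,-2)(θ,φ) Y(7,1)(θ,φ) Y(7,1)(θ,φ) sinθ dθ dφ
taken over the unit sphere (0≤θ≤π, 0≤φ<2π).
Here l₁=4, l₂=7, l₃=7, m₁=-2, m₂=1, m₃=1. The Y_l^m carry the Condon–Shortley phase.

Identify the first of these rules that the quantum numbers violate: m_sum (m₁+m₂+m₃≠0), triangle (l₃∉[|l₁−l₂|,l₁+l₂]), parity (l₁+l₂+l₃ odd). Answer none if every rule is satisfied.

none

Σmᵢ = 0  ✓
l₃∈[|l₁−l₂|,l₁+l₂]=[3,11], have l₃=7  ✓
Σlᵢ = 18 ⇒ even  ✓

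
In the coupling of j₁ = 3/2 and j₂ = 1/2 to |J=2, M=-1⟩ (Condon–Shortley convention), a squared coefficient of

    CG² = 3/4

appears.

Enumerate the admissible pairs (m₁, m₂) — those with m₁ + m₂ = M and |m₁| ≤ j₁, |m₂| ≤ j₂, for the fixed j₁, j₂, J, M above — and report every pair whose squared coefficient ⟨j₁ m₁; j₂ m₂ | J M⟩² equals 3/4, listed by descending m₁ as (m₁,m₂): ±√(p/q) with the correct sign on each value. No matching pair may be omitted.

(-1/2,-1/2): +√(3/4)

Admissible pairs with m₁+m₂ = M = -1: (-3/2,1/2), (-1/2,-1/2)
  (m₁,m₂)=(-1/2,-1/2): CG² = 3/4, CG = +√(3/4)   ← matches the target
  (m₁,m₂)=(-3/2,1/2): CG² = 1/4, CG = +√(1/4)
Pairs with CG² = 3/4: (-1/2,-1/2): +√(3/4)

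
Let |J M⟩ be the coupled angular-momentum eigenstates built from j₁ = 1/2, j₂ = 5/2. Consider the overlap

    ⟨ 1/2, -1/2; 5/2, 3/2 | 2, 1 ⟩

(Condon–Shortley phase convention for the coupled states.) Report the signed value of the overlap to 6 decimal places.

j₁+j₂−J=1  J+j₁−j₂=0  J−j₁+j₂=4  j₁+j₂+J+1=6
(j₁±m₁, j₂±m₂, J±M) = (0,1,4,1,3,1)
P² = 24
sum k=1..1:
  [1] −1/6 = -1/6
S = -1/6
C² = P²·S² = 2/3 ; C = -0.816497

−√(2/3) ≈ -0.816497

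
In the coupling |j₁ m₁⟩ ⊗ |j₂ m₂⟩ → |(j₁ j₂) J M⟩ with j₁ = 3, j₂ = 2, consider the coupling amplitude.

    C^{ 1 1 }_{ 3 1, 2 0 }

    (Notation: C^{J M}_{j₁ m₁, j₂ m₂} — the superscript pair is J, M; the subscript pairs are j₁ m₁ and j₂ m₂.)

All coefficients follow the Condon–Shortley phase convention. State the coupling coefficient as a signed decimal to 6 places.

+√(6/35) ≈ +0.414039

j₁+j₂−J=4  J+j₁−j₂=2  J−j₁+j₂=0  j₁+j₂+J+1=7
(j₁±m₁, j₂±m₂, J±M) = (4,2,2,2,2,0)
P² = 384/35
sum k=2..2:
  [2] +1/8 = 1/8
S = 1/8
C² = P²·S² = 6/35 ; C = +0.414039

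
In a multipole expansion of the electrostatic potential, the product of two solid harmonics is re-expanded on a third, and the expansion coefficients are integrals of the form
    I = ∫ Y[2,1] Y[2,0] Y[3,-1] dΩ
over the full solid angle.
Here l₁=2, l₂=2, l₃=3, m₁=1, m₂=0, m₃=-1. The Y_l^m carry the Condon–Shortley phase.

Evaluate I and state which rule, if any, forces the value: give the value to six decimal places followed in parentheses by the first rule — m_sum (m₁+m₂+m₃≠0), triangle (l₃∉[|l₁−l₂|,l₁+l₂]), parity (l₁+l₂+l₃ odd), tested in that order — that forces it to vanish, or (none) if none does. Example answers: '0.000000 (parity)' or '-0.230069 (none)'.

0.000000 (parity)

L=7 odd ⇒ parity kills the (l;000) factor ⇒ I = 0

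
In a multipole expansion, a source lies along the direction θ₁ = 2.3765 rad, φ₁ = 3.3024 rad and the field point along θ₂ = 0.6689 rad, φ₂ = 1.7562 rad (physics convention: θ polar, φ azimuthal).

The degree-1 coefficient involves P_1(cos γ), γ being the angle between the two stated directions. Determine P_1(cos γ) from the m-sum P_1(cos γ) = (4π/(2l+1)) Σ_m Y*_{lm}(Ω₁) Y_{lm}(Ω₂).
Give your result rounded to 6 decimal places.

Summing Y*_{l m}(θ₁,φ₁)·Y_{l m}(θ₂,φ₂) over m ∈ [−1, 1]; prefactor 4π/(2·1+1) = 4.188790:
  [-1]  conj(Y_{1,-1})(Ω₁) = -0.23620 - 0.03831j ; Y_{1,-1}(Ω₂) = -0.03950 - 0.21058j ; Δ = 0.00126 + 0.05125j
  [+0]  conj(Y_{1,0})(Ω₁) = -0.35244 + 0.00000j ; Y_{1,0}(Ω₂) = 0.38331 + 0.00000j ; Δ = -0.13509 + 0.00000j
  [+1]  conj(Y_{1,1})(Ω₁) = 0.23620 - 0.03831j ; Y_{1,1}(Ω₂) = 0.03950 - 0.21058j ; Δ = 0.00126 - 0.05125j
Accumulated sum -0.13257 + 0.00000j; after 4π/(2l+1) scaling, -0.55531 + 0.00000j ⇒ P_1 = -0.555314

-0.555314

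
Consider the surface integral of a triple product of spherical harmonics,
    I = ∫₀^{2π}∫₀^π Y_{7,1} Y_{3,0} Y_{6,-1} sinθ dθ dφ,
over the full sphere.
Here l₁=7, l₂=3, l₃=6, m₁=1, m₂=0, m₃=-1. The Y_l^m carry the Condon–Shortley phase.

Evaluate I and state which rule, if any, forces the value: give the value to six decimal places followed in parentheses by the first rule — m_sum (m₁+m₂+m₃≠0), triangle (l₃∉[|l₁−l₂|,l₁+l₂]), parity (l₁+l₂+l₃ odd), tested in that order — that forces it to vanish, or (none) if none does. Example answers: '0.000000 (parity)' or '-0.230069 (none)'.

Checks pass: Σm=0; 16 even; l₃=6∈[4,10].
(2·7+1)(2·3+1)(2·6+1) = 1365
Δ: 4! 10! 2! / 17! → 1/2042040
sum: t=1:−1/207360 t=2:+1/57600 t=3:−1/207360 = 1/129600
3j²(7 3 6; 0 0 0) = Δ·Π!·Σ² = 168/12155  (sign +1)
sum: t=1:−1/172800 t=2:+1/69120 t=3:−1/362880 = 43/7257600
3j²(7 3 6; 1 0 -1) = Δ·Π!·Σ² = 1849/170170  (sign -1)
combine: 4πI² = 1365·168/12155·1849/170170 = 465948/2272985
take √, sign -1: I = -0.12772194
No selection rule forces the value: the integral is nonzero (none).

-0.127722 (none)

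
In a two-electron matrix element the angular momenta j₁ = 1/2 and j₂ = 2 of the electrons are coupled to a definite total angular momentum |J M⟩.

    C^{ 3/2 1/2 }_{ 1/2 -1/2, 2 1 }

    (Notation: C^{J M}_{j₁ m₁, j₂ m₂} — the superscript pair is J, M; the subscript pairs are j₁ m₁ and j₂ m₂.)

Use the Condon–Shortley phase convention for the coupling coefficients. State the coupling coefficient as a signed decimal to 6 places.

j₁+j₂−J=1  J+j₁−j₂=0  J−j₁+j₂=3  j₁+j₂+J+1=5
(j₁±m₁, j₂±m₂, J±M) = (0,1,3,1,2,1)
P² = 12/5
sum k=1..1:
  [1] −1/2 = -1/2
S = -1/2
C² = P²·S² = 3/5 ; C = -0.774597

−√(3/5) = -0.774597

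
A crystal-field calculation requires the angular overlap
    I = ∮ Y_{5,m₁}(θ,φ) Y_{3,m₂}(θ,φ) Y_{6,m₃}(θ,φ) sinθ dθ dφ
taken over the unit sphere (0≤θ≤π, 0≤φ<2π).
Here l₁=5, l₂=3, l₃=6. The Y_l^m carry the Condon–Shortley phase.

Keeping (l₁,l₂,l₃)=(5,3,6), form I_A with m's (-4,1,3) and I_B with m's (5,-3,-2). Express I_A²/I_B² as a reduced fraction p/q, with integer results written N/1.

24/1

Same 5,3,6: normalisation and zero-m 3j drop out of the ratio.
A: Δ: 2! 8! 4! / 15! → 1/675675; sum: t=1:−1/241920 t=2:+1/40320 = 1/48384; 3j²(5 3 6; -4 1 3) = Δ·Π!·Σ² = 24/1001  (sign -1)
B: Δ: 2! 8! 4! / 15! → 1/675675; sum: t=0:+1/1935360 = 1/1935360; 3j²(5 3 6; 5 -3 -2) = Δ·Π!·Σ² = 1/1001  (sign +1)
I_A²/I_B² = (24/1001)/(1/1001) = 24/1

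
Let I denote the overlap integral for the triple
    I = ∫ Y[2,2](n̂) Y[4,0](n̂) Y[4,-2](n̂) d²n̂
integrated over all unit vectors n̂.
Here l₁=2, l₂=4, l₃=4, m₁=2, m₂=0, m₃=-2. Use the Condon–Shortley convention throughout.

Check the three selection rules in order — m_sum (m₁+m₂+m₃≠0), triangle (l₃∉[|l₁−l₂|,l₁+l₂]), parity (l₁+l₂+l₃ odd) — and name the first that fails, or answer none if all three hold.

m₁+m₂+m₃ = 2 + 0 − 2 = 0  ✓
triangle: |2−4|=2 ≤ l₃=4 ≤ 2+4=6  ✓
parity: l₁+l₂+l₃ = 10 is even  ✓

none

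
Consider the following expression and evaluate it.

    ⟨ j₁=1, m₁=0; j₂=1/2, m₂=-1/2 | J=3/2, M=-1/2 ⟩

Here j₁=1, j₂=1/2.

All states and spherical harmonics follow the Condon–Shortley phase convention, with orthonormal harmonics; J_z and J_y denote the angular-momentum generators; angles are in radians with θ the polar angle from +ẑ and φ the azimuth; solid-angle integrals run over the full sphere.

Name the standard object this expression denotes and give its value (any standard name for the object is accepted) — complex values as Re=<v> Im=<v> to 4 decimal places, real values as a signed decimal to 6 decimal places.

Clebsch–Gordan coefficient, +√(2/3) ≈ +0.816497

This is a Clebsch–Gordan (vector-coupling) coefficient.
√[4·0!2!1!/4! · 1!1!0!1!1!2!] = √(2/3)
  +(−1)^0/∏(0,0,1,0,1,1)! = 1  (running 1)
⟨..|..⟩ = √(2/3)·(1) = +0.816497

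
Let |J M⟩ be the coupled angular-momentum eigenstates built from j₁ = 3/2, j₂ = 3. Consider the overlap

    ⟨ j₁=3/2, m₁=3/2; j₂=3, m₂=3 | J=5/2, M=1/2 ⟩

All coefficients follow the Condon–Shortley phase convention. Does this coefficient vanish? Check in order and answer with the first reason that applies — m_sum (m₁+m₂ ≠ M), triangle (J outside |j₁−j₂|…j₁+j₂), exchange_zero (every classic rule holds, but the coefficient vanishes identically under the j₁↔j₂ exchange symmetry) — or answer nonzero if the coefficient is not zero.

m-sum: m₁+m₂ = 3/2+3 = 9/2, M = 1/2  ✗ ⇒ coefficient is 0

m_sum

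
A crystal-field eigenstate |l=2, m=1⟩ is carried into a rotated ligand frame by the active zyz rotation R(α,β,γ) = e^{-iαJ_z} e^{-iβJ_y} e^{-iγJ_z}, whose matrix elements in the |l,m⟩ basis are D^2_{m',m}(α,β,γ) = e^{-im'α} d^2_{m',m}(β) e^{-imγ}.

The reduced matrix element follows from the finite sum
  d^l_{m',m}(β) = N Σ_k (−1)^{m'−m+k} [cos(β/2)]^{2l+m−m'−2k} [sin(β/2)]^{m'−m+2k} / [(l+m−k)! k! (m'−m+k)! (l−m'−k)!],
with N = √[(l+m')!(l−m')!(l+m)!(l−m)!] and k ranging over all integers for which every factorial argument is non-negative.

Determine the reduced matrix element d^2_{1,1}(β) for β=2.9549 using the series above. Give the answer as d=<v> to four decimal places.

d=-0.0258

d^2_{1,1}(β=2.9549) via the finite sum:
c=cos(2.954900/2)=0.093211, s=sin(2.954900/2)=0.995646; N=√[6·1·6·1]=6.000000
The bounds max(0,m−m')=0 and min(l+m,l−m')=1 give 2 terms
  k=0: (−1)^0·6.0000/(6)·0.0932^4·0.9956^0 = +0.000075
  k=1: (−1)^1·6.0000/(2)·0.0932^2·0.9956^2 = -0.025838
d^2_{1,1}(2.9549) = +0.000075 -0.025838 = -0.025763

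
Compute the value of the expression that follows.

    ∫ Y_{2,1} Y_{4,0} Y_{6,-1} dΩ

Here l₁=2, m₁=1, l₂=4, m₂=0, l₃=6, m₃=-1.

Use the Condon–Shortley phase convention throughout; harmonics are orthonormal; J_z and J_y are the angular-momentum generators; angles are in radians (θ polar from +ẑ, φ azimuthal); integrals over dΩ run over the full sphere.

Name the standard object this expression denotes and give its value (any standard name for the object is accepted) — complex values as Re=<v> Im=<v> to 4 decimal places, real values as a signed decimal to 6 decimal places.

This is a Gaunt coefficient — the integral of a triple product of spherical harmonics over the sphere.
Rules hold: Σm=0, L=12 even, 2≤6≤6.
N = 5·9·13 = 585
Δ = 0!·4!·8!/13! = 1/6435
Racah Σ t=0..0: t=0:+1/2304 = 1/2304
⇒ 3j(2 4 6; 0 0 0)² = 5/143, sgn +1
Racah Σ t=0..0: t=0:+1/3456 = 1/3456
⇒ 3j(2 4 6; 1 0 -1)² = 35/1287, sgn -1
4πI² = N·(3j₀)²·(3jₘ)² = 875/1573
I = -1·√(0.556262/4π) = -0.21039467

Gaunt coefficient, -0.210395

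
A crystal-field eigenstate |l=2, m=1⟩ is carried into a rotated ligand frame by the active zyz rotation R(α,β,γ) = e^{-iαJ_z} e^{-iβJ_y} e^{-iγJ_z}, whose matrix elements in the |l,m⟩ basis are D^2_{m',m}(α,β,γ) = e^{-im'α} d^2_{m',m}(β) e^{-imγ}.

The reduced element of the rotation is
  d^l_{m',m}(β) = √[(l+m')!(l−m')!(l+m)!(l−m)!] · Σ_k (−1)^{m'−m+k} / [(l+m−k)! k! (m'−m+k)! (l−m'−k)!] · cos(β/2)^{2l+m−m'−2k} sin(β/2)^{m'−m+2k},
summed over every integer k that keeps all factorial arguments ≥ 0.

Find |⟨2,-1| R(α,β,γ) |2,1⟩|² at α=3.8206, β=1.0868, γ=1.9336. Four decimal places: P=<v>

D^2_{-1,1}(3.8206,1.0868,1.9336) = e^{-i·-1·3.8206}·d^2_{-1,1}(1.0868)·e^{-i·1·1.9336}. Compute d first:
With c≡cos(β/2)=0.855956 and s≡sin(β/2)=0.517049, N=[1·6·6·1]^{1/2}=6.000000
k: max(0,(1)−(-1))=2 … min(2+(1),2−(-1))=3
  k=2: (−1)^0·6.0000/(2)·0.8560^2·0.5170^2 = +0.587608
  k=3: (−1)^1·6.0000/(6)·0.8560^0·0.5170^4 = -0.071471
d^2_{-1,1}(1.0868) = +0.587608 -0.071471 = +0.516137
|D^2_{-1,1}|² = |d^2_{-1,1}(β)|² = (+0.516137)² = 0.266398 (the z-rotation phases have unit modulus)

P=0.2664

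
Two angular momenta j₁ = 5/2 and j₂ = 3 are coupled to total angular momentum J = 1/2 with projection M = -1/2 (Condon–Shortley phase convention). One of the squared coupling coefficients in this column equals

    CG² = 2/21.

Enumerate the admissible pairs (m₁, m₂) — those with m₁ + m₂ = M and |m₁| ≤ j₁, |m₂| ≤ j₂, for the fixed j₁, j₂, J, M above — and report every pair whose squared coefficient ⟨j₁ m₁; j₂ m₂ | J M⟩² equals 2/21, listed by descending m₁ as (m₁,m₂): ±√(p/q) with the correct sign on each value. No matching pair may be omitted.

(-3/2,1): +√(2/21)

Admissible pairs with m₁+m₂ = M = -1/2: (-5/2,2), (-3/2,1), (-1/2,0), (1/2,-1), (3/2,-2), (5/2,-3)
  (m₁,m₂)=(5/2,-3): CG² = 2/7, CG = +√(2/7)
  (m₁,m₂)=(3/2,-2): CG² = 5/21, CG = −√(5/21)
  (m₁,m₂)=(1/2,-1): CG² = 4/21, CG = +√(4/21)
  (m₁,m₂)=(-1/2,0): CG² = 1/7, CG = −√(1/7)
  (m₁,m₂)=(-3/2,1): CG² = 2/21, CG = +√(2/21)   ← matches the target
  (m₁,m₂)=(-5/2,2): CG² = 1/21, CG = −√(1/21)
Pairs with CG² = 2/21: (-3/2,1): +√(2/21)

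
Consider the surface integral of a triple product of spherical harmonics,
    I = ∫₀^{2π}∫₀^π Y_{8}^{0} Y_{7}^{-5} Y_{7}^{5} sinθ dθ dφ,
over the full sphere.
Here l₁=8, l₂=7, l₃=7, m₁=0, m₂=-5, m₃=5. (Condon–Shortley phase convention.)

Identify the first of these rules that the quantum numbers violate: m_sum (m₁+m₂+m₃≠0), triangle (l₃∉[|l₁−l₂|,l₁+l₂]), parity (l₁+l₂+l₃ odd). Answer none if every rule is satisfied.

Σmᵢ = 0  ✓
l₃∈[|l₁−l₂|,l₁+l₂]=[1,15], have l₃=7  ✓
Σlᵢ = 22 ⇒ even  ✓

none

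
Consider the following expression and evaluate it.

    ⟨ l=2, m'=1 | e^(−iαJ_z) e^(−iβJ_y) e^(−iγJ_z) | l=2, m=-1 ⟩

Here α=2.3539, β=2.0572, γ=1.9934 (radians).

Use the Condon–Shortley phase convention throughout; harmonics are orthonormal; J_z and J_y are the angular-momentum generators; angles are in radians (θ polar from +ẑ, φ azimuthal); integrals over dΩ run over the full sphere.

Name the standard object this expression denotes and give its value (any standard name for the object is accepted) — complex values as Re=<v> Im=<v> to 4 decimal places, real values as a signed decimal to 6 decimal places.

This is a Wigner D-matrix element — the rotation-matrix element ⟨l m'| R(α,β,γ) |l m⟩ in the angular-momentum basis.
First d^2_{1,-1}(β=2.0572), then the phase factors e^{-i(1)α} and e^{-i(-1)γ}:
With c≡cos(β/2)=0.516019 and s≡sin(β/2)=0.856577, N=[6·1·1·6]^{1/2}=6.000000
k: max(0,(-1)−(1))=0 … min(2+(-1),2−(1))=1
  k=0: (−1)^2·6.0000/(2)·0.5160^2·0.8566^2 = +0.586118
  k=1: (−1)^3·6.0000/(6)·0.5160^0·0.8566^4 = -0.538352
d^2_{1,-1}(2.0572) = +0.586118 -0.538352 = +0.047766
D = (-0.705482-0.708727i)·(+0.047766)·(-0.410136+0.912024i) = +0.044696-0.016849i

Wigner D-matrix element, Re=0.0447 Im=-0.0168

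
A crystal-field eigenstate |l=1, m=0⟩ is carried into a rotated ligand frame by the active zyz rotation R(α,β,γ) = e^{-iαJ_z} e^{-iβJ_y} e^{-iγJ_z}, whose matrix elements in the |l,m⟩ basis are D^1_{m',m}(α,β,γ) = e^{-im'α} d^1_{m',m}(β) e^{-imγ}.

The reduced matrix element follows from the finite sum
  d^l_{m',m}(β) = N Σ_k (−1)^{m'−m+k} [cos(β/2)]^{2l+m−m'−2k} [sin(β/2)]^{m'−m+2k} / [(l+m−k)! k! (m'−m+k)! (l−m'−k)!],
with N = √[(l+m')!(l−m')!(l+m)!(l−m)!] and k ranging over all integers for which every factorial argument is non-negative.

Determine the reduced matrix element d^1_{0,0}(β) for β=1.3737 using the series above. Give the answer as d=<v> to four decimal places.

d^1_{0,0}(β=1.3737) via the finite sum:
With c≡cos(β/2)=0.773247 and s≡sin(β/2)=0.634105, N=[1·1·1·1]^{1/2}=1.000000
The bounds max(0,m−m')=0 and min(l+m,l−m')=1 give 2 terms
  k=0: (−1)^0·1.0000/(1)·0.7732^2·0.6341^0 = +0.597911
  k=1: (−1)^1·1.0000/(1)·0.7732^0·0.6341^2 = -0.402089
d^1_{0,0}(1.3737) = +0.597911 -0.402089 = +0.195823

d=0.1958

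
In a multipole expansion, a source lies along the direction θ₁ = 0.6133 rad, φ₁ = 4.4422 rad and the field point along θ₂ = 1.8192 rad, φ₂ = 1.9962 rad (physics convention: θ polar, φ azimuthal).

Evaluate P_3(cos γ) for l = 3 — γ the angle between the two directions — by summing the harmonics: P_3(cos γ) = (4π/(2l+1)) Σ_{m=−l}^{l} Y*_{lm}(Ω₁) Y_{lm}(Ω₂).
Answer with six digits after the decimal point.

0.320858

Term-by-term m-sum for l=3 (normalisation 4π/7 = 1.795196):
  [-3]  conj(Y_{3,-3})(Ω₁) = (0.057651, 0.054820) ; Y_{3,-3}(Ω₂) = (0.363604, 0.110322) ; Δ = (0.014914, 0.026293)
  [-2]  conj(Y_{3,-2})(Ω₁) = (-0.237412, 0.142434) ; Y_{3,-2}(Ω₂) = (0.155662, -0.177484) ; Δ = (-0.011676, 0.064308)
  [-1]  conj(Y_{3,-1})(Ω₁) = (-0.116358, -0.420123) ; Y_{3,-1}(Ω₂) = (0.090207, 0.199102) ; Δ = (0.073151, -0.061065)
  [+0]  conj(Y_{3,0})(Ω₁) = (0.104855, -0.000000) ; Y_{3,0}(Ω₂) = (0.247515, 0.000000) ; Δ = (0.025953, 0.000000)
  [+1]  conj(Y_{3,1})(Ω₁) = (0.116358, -0.420123) ; Y_{3,1}(Ω₂) = (-0.090207, 0.199102) ; Δ = (0.073151, 0.061065)
  [+2]  conj(Y_{3,2})(Ω₁) = (-0.237412, -0.142434) ; Y_{3,2}(Ω₂) = (0.155662, 0.177484) ; Δ = (-0.011676, -0.064308)
  [+3]  conj(Y_{3,3})(Ω₁) = (-0.057651, 0.054820) ; Y_{3,3}(Ω₂) = (-0.363604, 0.110322) ; Δ = (0.014914, -0.026293)
Total Σ_m = (0.178732, 0.000000). Multiply by 1.795196: (0.320858, 0.000000). P_3(cos γ) = 0.320858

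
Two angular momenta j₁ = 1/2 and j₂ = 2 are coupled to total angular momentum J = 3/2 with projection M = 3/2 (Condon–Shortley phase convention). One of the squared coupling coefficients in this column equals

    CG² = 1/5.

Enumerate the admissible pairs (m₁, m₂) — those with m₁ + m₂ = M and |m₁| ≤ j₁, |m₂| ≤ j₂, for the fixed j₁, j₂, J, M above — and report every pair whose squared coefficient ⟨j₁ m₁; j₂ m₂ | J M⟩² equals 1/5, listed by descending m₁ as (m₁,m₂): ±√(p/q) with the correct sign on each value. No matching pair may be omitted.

(1/2,1): +√(1/5)

Admissible pairs with m₁+m₂ = M = 3/2: (-1/2,2), (1/2,1)
  (m₁,m₂)=(1/2,1): CG² = 1/5, CG = +√(1/5)   ← matches the target
  (m₁,m₂)=(-1/2,2): CG² = 4/5, CG = −√(4/5)
Pairs with CG² = 1/5: (1/2,1): +√(1/5)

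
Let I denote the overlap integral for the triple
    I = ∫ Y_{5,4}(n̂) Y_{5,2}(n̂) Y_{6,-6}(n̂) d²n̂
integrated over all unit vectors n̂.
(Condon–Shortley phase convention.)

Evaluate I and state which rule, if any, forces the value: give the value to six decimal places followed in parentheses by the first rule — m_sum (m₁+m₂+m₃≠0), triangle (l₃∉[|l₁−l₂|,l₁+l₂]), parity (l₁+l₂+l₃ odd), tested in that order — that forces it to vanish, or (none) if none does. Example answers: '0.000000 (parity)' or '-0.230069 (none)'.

Checks pass: Σm=0; 16 even; l₃=6∈[0,10].
(2·5+1)(2·5+1)(2·6+1) = 1573
Δ: 4! 6! 6! / 17! → 1/28588560
sum: t=0:+1/345600 t=1:−1/13824 t=2:+1/5184 t=3:−1/13824 t=4:+1/345600 = 7/129600
3j²(5 5 6; 0 0 0) = Δ·Π!·Σ² = 80/7293  (sign +1)
sum: t=1:−1/3110400 = -1/3110400
3j²(5 5 6; 4 2 -6) = Δ·Π!·Σ² = 21/1105  (sign -1)
combine: 4πI² = 1573·80/7293·21/1105 = 1232/3757
take √, sign -1: I = -0.16153991
No selection rule forces the value: the integral is nonzero (none).

-0.161540 (none)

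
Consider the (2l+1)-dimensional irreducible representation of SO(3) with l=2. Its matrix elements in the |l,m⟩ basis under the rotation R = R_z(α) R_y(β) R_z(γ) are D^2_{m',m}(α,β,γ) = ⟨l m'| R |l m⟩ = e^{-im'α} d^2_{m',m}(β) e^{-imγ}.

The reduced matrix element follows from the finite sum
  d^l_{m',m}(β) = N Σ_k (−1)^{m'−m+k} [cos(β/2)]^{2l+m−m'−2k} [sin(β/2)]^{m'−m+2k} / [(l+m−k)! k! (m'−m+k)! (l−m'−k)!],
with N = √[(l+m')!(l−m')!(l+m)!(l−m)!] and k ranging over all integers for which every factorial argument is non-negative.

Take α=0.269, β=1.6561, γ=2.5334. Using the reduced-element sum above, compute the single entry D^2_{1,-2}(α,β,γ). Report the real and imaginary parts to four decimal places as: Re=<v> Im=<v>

D^2_{1,-2}(0.2690,1.6561,2.5334) = e^{-i·1·0.2690}·d^2_{1,-2}(1.6561)·e^{-i·-2·2.5334}. Compute d first:
c=cos(1.656100/2)=0.676313, s=sin(1.656100/2)=0.736614; N=√[6·1·1·24]=12.000000
The bounds max(0,m−m')=0 and min(l+m,l−m')=0 give 1 term
  k=0: (−1)^3·12.0000/(6)·0.6763^1·0.7366^3 = -0.540627
d^2_{1,-2}(1.6561) = -0.540627
Attach z-rotation phases: D = e^{-i(1)(0.2690)}·(-0.540627)·e^{-i(-2)(2.5334)} = -0.046119+0.538656i

Re=-0.0461 Im=0.5387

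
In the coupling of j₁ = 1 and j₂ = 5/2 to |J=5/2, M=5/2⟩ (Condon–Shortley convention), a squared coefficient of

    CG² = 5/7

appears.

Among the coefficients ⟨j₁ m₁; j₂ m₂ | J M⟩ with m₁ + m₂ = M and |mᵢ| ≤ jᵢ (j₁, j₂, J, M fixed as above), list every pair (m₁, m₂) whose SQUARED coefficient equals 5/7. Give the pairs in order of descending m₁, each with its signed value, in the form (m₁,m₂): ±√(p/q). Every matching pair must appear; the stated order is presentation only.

(0,5/2): −√(5/7)

Admissible pairs with m₁+m₂ = M = 5/2: (0,5/2), (1,3/2)
  (m₁,m₂)=(1,3/2): CG² = 2/7, CG = +√(2/7)
  (m₁,m₂)=(0,5/2): CG² = 5/7, CG = −√(5/7)   ← matches the target
Pairs with CG² = 5/7: (0,5/2): −√(5/7)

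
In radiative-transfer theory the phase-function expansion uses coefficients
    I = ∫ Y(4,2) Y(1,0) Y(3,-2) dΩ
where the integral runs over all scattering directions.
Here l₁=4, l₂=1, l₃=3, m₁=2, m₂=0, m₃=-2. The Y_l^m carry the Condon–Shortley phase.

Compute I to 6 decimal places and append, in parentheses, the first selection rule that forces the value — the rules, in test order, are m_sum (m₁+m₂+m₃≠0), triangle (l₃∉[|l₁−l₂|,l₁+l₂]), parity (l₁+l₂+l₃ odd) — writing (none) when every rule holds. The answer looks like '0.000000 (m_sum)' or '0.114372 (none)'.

0.213244 (none)

m-sum 0 ✓  L=8 even ✓  3≤3≤5 ✓
Π(2lᵢ+1) = 9×3×7 = 189
triangle coeff Δ(4,1,3) = 1/252
Σ_t [1,1]: t=1:−1/36 = -1/36
(3j)²=4/63 [(4 1 3; 0 0 0)], sign=+1
Σ_t [1,1]: t=1:−1/120 = -1/120
(3j)²=1/21 [(4 1 3; 2 0 -2)], sign=+1
⇒ 4πI² = 4/7
I = (+1)√(4/7/(4π)) = 0.21324362
No selection rule forces the value: the integral is nonzero (none).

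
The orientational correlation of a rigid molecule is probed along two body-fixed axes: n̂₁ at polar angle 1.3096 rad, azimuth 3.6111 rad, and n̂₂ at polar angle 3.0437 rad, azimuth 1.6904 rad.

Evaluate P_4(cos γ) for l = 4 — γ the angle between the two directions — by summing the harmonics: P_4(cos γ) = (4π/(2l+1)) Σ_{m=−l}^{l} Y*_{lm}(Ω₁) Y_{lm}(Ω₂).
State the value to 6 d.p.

0.091672

Addition theorem: P_4(cos γ) = (4π/9) Σ_m Y*_{lm}(Ω₁) Y_{lm}(Ω₂), m = −4…4:
  [-4]  conj(Y_{4,-4})(Ω₁) = -0.11658 + 0.36743j ; Y_{4,-4}(Ω₂) = 0.00004 - 0.00002j ; Δ = 0.00000 + 0.00002j
  [-3]  conj(Y_{4,-3})(Ω₁) = -0.04709 - 0.28761j ; Y_{4,-3}(Ω₂) = -0.00041 - 0.00109j ; Δ = -0.00029 + 0.00017j
  [-2]  conj(Y_{4,-2})(Ω₁) = -0.09832 - 0.13434j ; Y_{4,-2}(Ω₂) = -0.01842 + 0.00449j ; Δ = 0.00241 + 0.00203j
  [-1]  conj(Y_{4,-1})(Ω₁) = 0.26663 + 0.13527j ; Y_{4,-1}(Ω₂) = 0.02160 + 0.17970j ; Δ = -0.01855 + 0.05083j
  [+0]  conj(Y_{4,0})(Ω₁) = 0.12219 + 0.00000j ; Y_{4,0}(Ω₂) = 0.80620 + 0.00000j ; Δ = 0.09851 + 0.00000j
  [+1]  conj(Y_{4,1})(Ω₁) = -0.26663 + 0.13527j ; Y_{4,1}(Ω₂) = -0.02160 + 0.17970j ; Δ = -0.01855 - 0.05083j
  [+2]  conj(Y_{4,2})(Ω₁) = -0.09832 + 0.13434j ; Y_{4,2}(Ω₂) = -0.01842 - 0.00449j ; Δ = 0.00241 - 0.00203j
  [+3]  conj(Y_{4,3})(Ω₁) = 0.04709 - 0.28761j ; Y_{4,3}(Ω₂) = 0.00041 - 0.00109j ; Δ = -0.00029 - 0.00017j
  [+4]  conj(Y_{4,4})(Ω₁) = -0.11658 - 0.36743j ; Y_{4,4}(Ω₂) = 0.00004 + 0.00002j ; Δ = 0.00000 - 0.00002j
Total Σ_m = 0.06566 - 0.00000j. Multiply by 1.396263: 0.09167 - 0.00000j. P_4(cos γ) = 0.091672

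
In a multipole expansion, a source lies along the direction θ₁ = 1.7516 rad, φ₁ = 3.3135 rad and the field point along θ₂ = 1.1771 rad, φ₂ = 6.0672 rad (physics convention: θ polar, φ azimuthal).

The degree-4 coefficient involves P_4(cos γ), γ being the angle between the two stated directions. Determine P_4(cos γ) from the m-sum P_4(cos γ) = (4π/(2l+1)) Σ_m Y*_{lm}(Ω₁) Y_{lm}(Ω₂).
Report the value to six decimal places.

Addition theorem: P_4(cos γ) = (4π/9) Σ_m Y*_{lm}(Ω₁) Y_{lm}(Ω₂), m = −4…4:
  [-4]  conj(Y_{4,-4})(Ω₁) = (0.320211, 0.263008) ; Y_{4,-4}(Ω₂) = (0.209041, 0.244757) ; Δ = (0.002564, 0.133353)
  [-3]  conj(Y_{4,-3})(Ω₁) = (0.186382, 0.105659) ; Y_{4,-3}(Ω₂) = (0.301518, 0.228244) ; Δ = (0.032081, 0.074399)
  [-2]  conj(Y_{4,-2})(Ω₁) = (-0.235780, -0.084417) ; Y_{4,-2}(Ω₂) = (0.007790, 0.003591) ; Δ = (-0.001534, -0.001504)
  [-1]  conj(Y_{4,-1})(Ω₁) = (-0.228689, -0.039705) ; Y_{4,-1}(Ω₂) = (-0.322480, -0.070755) ; Δ = (0.070938, 0.028985)
  [+0]  conj(Y_{4,0})(Ω₁) = (0.218610, -0.000000) ; Y_{4,0}(Ω₂) = (-0.069468, 0.000000) ; Δ = (-0.015186, 0.000000)
  [+1]  conj(Y_{4,1})(Ω₁) = (0.228689, -0.039705) ; Y_{4,1}(Ω₂) = (0.322480, -0.070755) ; Δ = (0.070938, -0.028985)
  [+2]  conj(Y_{4,2})(Ω₁) = (-0.235780, 0.084417) ; Y_{4,2}(Ω₂) = (0.007790, -0.003591) ; Δ = (-0.001534, 0.001504)
  [+3]  conj(Y_{4,3})(Ω₁) = (-0.186382, 0.105659) ; Y_{4,3}(Ω₂) = (-0.301518, 0.228244) ; Δ = (0.032081, -0.074399)
  [+4]  conj(Y_{4,4})(Ω₁) = (0.320211, -0.263008) ; Y_{4,4}(Ω₂) = (0.209041, -0.244757) ; Δ = (0.002564, -0.133353)
Σ over m = (0.192914, 0.000000); ×(4π/9) → (0.269359, 0.000000). Real part: 0.269359

0.269359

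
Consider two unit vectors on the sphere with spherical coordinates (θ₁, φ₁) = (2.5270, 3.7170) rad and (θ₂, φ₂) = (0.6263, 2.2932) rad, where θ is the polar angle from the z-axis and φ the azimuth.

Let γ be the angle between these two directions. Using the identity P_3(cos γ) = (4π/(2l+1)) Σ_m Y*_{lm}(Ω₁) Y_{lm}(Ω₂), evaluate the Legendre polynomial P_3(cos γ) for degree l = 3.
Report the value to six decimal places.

0.344375

Term-by-term m-sum for l=3 (normalisation 4π/7 = 1.795196):
  term(m=-3) = (-0.002869, -0.006078)   from Y*(Ω₁)=(0.012383, -0.079029), Y(Ω₂)=(0.069517, -0.047194)
  term(m=-2) = (0.075591, -0.022886)   from Y*(Ω₁)=(-0.113200, -0.253499), Y(Ω₂)=(-0.035747, 0.282229)
  term(m=-1) = (0.027582, 0.186286)   from Y*(Ω₁)=(-0.365460, -0.237046), Y(Ω₂)=(-0.285839, -0.324327)
  term(m=+0) = (-0.008778, -0.000000)   from Y*(Ω₁)=(-0.102904, -0.000000), Y(Ω₂)=(0.085303, 0.000000)
  term(m=+1) = (0.027582, -0.186286)   from Y*(Ω₁)=(0.365460, -0.237046), Y(Ω₂)=(0.285839, -0.324327)
  term(m=+2) = (0.075591, 0.022886)   from Y*(Ω₁)=(-0.113200, 0.253499), Y(Ω₂)=(-0.035747, -0.282229)
  term(m=+3) = (-0.002869, 0.006078)   from Y*(Ω₁)=(-0.012383, -0.079029), Y(Ω₂)=(-0.069517, -0.047194)
Σ over m = (0.191831, -0.000000); ×(4π/7) → (0.344375, -0.000000). Real part: 0.344375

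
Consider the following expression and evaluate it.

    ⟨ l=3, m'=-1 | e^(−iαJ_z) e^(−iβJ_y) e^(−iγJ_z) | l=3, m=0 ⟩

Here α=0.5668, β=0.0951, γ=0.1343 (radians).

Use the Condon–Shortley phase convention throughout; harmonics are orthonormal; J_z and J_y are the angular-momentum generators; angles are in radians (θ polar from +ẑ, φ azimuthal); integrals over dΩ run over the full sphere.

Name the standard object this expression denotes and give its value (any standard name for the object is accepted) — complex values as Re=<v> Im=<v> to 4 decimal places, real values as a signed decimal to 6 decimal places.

Wigner D-matrix element, Re=0.1372 Im=0.0873

This is a Wigner D-matrix element — the rotation-matrix element ⟨l m'| R(α,β,γ) |l m⟩ in the angular-momentum basis.
First d^3_{-1,0}(β=0.0951), then the phase factors e^{-i(-1)α} and e^{-i(0)γ}:
c=cos(0.095100/2)=0.998870, s=sin(0.095100/2)=0.047532; N=√[2·24·6·6]=41.569219
k: max(0,(0)−(-1))=1 … min(3+(0),3−(-1))=3
  k=1: (−1)^0·41.5692/(12)·0.9989^5·0.0475^1 = +0.163728
  k=2: (−1)^1·41.5692/(4)·0.9989^3·0.0475^3 = -0.001112
  k=3: (−1)^2·41.5692/(12)·0.9989^1·0.0475^5 = +0.000001
d^3_{-1,0}(0.0951) = +0.163728 -0.001112 +0.000001 = +0.162616
D = (+0.843623+0.536935i)·(+0.162616)·(+1.000000+0.000000i) = +0.137187+0.087314i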